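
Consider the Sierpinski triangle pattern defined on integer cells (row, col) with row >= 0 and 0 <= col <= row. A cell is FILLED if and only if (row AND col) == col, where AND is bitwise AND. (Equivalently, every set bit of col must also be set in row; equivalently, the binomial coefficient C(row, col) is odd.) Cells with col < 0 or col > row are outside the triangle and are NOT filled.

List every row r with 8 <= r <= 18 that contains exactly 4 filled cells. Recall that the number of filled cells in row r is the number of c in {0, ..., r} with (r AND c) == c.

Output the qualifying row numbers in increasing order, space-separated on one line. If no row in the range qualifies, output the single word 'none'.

Row r has 2^popcount(r) filled cells, so we need popcount(r) = log2(4) = 2.
Scan r = 8..18 and keep those with exactly 2 one-bits:
r=8=1000 popcount=1 -> skip
r=9=1001 popcount=2 -> KEEP
r=10=1010 popcount=2 -> KEEP
r=11=1011 popcount=3 -> skip
r=12=1100 popcount=2 -> KEEP
r=13=1101 popcount=3 -> skip
r=14=1110 popcount=3 -> skip
r=15=1111 popcount=4 -> skip
r=16=10000 popcount=1 -> skip
r=17=10001 popcount=2 -> KEEP
r=18=10010 popcount=2 -> KEEP
Kept rows: 9 10 12 17 18

Answer: 9 10 12 17 18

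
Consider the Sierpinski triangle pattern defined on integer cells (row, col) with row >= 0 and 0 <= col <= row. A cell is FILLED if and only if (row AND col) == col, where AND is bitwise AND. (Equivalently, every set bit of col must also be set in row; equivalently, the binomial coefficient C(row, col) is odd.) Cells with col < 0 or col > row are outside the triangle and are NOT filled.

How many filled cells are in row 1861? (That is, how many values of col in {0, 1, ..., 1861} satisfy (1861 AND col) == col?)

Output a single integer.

1861 in binary = 11101000101
popcount(1861) = number of 1-bits in 11101000101 = 6
A col c satisfies (1861 AND c) == c iff every set bit of c is also set in 1861; each of the 6 set bits of 1861 can independently be on or off in c.
count = 2^6 = 64

Answer: 64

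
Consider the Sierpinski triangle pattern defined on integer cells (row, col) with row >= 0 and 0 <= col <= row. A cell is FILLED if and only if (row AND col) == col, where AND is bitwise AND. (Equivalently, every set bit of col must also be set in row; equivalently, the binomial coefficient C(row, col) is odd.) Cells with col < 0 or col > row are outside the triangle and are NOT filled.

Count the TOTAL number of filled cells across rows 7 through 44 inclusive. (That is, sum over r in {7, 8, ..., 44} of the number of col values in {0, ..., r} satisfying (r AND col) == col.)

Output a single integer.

Answer: 322

Derivation:
r7=111 pc3: +8 =8
r8=1000 pc1: +2 =10
r9=1001 pc2: +4 =14
r10=1010 pc2: +4 =18
r11=1011 pc3: +8 =26
r12=1100 pc2: +4 =30
r13=1101 pc3: +8 =38
r14=1110 pc3: +8 =46
r15=1111 pc4: +16 =62
r16=10000 pc1: +2 =64
r17=10001 pc2: +4 =68
r18=10010 pc2: +4 =72
r19=10011 pc3: +8 =80
r20=10100 pc2: +4 =84
r21=10101 pc3: +8 =92
r22=10110 pc3: +8 =100
r23=10111 pc4: +16 =116
r24=11000 pc2: +4 =120
r25=11001 pc3: +8 =128
r26=11010 pc3: +8 =136
r27=11011 pc4: +16 =152
r28=11100 pc3: +8 =160
r29=11101 pc4: +16 =176
r30=11110 pc4: +16 =192
r31=11111 pc5: +32 =224
r32=100000 pc1: +2 =226
r33=100001 pc2: +4 =230
r34=100010 pc2: +4 =234
r35=100011 pc3: +8 =242
r36=100100 pc2: +4 =246
r37=100101 pc3: +8 =254
r38=100110 pc3: +8 =262
r39=100111 pc4: +16 =278
r40=101000 pc2: +4 =282
r41=101001 pc3: +8 =290
r42=101010 pc3: +8 =298
r43=101011 pc4: +16 =314
r44=101100 pc3: +8 =322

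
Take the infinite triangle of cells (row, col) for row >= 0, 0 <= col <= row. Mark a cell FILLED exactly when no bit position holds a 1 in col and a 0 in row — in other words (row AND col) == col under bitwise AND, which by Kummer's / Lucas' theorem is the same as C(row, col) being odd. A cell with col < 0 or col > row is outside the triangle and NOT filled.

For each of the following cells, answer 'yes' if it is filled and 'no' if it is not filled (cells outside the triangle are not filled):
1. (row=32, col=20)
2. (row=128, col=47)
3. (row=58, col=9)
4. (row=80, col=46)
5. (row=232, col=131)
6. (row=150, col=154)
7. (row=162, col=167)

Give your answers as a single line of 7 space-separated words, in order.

Answer: no no no no no no no

Derivation:
(32,20): row=0b100000, col=0b10100, row AND col = 0b0 = 0; 0 != 20 -> empty
(128,47): row=0b10000000, col=0b101111, row AND col = 0b0 = 0; 0 != 47 -> empty
(58,9): row=0b111010, col=0b1001, row AND col = 0b1000 = 8; 8 != 9 -> empty
(80,46): row=0b1010000, col=0b101110, row AND col = 0b0 = 0; 0 != 46 -> empty
(232,131): row=0b11101000, col=0b10000011, row AND col = 0b10000000 = 128; 128 != 131 -> empty
(150,154): col outside [0, 150] -> not filled
(162,167): col outside [0, 162] -> not filled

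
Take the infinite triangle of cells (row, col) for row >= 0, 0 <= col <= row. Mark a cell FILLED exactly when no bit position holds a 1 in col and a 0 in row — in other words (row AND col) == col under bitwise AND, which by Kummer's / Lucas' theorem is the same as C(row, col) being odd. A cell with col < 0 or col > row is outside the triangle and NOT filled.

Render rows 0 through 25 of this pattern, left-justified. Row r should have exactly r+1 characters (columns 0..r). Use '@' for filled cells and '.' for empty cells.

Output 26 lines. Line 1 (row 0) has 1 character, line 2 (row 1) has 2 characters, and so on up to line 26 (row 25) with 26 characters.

Answer: @
@@
@.@
@@@@
@...@
@@..@@
@.@.@.@
@@@@@@@@
@.......@
@@......@@
@.@.....@.@
@@@@....@@@@
@...@...@...@
@@..@@..@@..@@
@.@.@.@.@.@.@.@
@@@@@@@@@@@@@@@@
@...............@
@@..............@@
@.@.............@.@
@@@@............@@@@
@...@...........@...@
@@..@@..........@@..@@
@.@.@.@.........@.@.@.@
@@@@@@@@........@@@@@@@@
@.......@.......@.......@
@@......@@......@@......@@

Derivation:
r0=0: @
r1=1: @@
r2=10: @.@
r3=11: @@@@
r4=100: @...@
r5=101: @@..@@
r6=110: @.@.@.@
r7=111: @@@@@@@@
r8=1000: @.......@
r9=1001: @@......@@
r10=1010: @.@.....@.@
r11=1011: @@@@....@@@@
r12=1100: @...@...@...@
r13=1101: @@..@@..@@..@@
r14=1110: @.@.@.@.@.@.@.@
r15=1111: @@@@@@@@@@@@@@@@
r16=10000: @...............@
r17=10001: @@..............@@
r18=10010: @.@.............@.@
r19=10011: @@@@............@@@@
r20=10100: @...@...........@...@
r21=10101: @@..@@..........@@..@@
r22=10110: @.@.@.@.........@.@.@.@
r23=10111: @@@@@@@@........@@@@@@@@
r24=11000: @.......@.......@.......@
r25=11001: @@......@@......@@......@@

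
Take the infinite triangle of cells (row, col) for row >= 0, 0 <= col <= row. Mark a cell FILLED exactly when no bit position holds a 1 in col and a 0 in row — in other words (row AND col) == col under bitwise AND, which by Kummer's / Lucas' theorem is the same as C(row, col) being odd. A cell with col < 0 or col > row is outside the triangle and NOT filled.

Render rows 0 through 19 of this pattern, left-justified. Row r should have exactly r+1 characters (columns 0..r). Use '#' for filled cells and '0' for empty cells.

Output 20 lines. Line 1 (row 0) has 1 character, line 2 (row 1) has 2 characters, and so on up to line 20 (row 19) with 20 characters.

Answer: #
##
#0#
####
#000#
##00##
#0#0#0#
########
#0000000#
##000000##
#0#00000#0#
####0000####
#000#000#000#
##00##00##00##
#0#0#0#0#0#0#0#
################
#000000000000000#
##00000000000000##
#0#0000000000000#0#
####000000000000####

Derivation:
r0=0: #
r1=1: ##
r2=10: #0#
r3=11: ####
r4=100: #000#
r5=101: ##00##
r6=110: #0#0#0#
r7=111: ########
r8=1000: #0000000#
r9=1001: ##000000##
r10=1010: #0#00000#0#
r11=1011: ####0000####
r12=1100: #000#000#000#
r13=1101: ##00##00##00##
r14=1110: #0#0#0#0#0#0#0#
r15=1111: ################
r16=10000: #000000000000000#
r17=10001: ##00000000000000##
r18=10010: #0#0000000000000#0#
r19=10011: ####000000000000####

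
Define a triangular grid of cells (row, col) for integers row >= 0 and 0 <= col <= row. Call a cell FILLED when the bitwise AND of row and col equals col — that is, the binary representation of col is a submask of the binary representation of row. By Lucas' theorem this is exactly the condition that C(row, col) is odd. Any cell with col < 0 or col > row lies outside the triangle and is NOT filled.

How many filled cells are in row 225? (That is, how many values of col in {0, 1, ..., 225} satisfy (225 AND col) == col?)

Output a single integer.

225 in binary = 11100001
popcount(225) = number of 1-bits in 11100001 = 4
A col c satisfies (225 AND c) == c iff every set bit of c is also set in 225; each of the 4 set bits of 225 can independently be on or off in c.
count = 2^4 = 16

Answer: 16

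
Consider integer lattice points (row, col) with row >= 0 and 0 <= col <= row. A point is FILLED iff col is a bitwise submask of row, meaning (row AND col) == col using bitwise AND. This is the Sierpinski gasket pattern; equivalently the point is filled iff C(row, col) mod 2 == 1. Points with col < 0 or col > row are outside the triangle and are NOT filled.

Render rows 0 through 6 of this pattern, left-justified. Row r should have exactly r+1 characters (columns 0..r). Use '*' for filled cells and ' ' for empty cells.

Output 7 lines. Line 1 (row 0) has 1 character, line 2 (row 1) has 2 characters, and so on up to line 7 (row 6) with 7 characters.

r0=0: *
r1=1: **
r2=10: * *
r3=11: ****
r4=100: *   *
r5=101: **  **
r6=110: * * * *

Answer: *
**
* *
****
*   *
**  **
* * * *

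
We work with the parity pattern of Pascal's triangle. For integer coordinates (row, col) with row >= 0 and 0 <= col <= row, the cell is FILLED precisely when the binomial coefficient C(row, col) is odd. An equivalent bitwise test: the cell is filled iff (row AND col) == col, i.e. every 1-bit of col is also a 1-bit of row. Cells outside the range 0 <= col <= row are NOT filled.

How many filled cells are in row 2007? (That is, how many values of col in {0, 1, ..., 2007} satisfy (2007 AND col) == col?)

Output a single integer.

Answer: 512

Derivation:
2007 in binary = 11111010111
popcount(2007) = number of 1-bits in 11111010111 = 9
A col c satisfies (2007 AND c) == c iff every set bit of c is also set in 2007; each of the 9 set bits of 2007 can independently be on or off in c.
count = 2^9 = 512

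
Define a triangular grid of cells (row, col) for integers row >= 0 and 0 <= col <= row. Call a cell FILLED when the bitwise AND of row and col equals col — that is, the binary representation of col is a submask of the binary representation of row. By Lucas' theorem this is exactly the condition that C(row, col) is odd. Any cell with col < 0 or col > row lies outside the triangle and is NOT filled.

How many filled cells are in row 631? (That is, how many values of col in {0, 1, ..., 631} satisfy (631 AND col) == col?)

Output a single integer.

631 in binary = 1001110111
popcount(631) = number of 1-bits in 1001110111 = 7
A col c satisfies (631 AND c) == c iff every set bit of c is also set in 631; each of the 7 set bits of 631 can independently be on or off in c.
count = 2^7 = 128

Answer: 128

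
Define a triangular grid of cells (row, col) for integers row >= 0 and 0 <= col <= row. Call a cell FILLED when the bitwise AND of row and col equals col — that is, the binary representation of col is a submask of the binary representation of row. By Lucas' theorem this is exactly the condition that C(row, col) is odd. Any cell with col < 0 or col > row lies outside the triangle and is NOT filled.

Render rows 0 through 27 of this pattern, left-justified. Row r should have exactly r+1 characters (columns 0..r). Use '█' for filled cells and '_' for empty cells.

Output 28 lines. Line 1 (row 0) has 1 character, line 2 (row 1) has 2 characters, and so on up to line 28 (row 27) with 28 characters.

r0=0: █
r1=1: ██
r2=10: █_█
r3=11: ████
r4=100: █___█
r5=101: ██__██
r6=110: █_█_█_█
r7=111: ████████
r8=1000: █_______█
r9=1001: ██______██
r10=1010: █_█_____█_█
r11=1011: ████____████
r12=1100: █___█___█___█
r13=1101: ██__██__██__██
r14=1110: █_█_█_█_█_█_█_█
r15=1111: ████████████████
r16=10000: █_______________█
r17=10001: ██______________██
r18=10010: █_█_____________█_█
r19=10011: ████____________████
r20=10100: █___█___________█___█
r21=10101: ██__██__________██__██
r22=10110: █_█_█_█_________█_█_█_█
r23=10111: ████████________████████
r24=11000: █_______█_______█_______█
r25=11001: ██______██______██______██
r26=11010: █_█_____█_█_____█_█_____█_█
r27=11011: ████____████____████____████

Answer: █
██
█_█
████
█___█
██__██
█_█_█_█
████████
█_______█
██______██
█_█_____█_█
████____████
█___█___█___█
██__██__██__██
█_█_█_█_█_█_█_█
████████████████
█_______________█
██______________██
█_█_____________█_█
████____________████
█___█___________█___█
██__██__________██__██
█_█_█_█_________█_█_█_█
████████________████████
█_______█_______█_______█
██______██______██______██
█_█_____█_█_____█_█_____█_█
████____████____████____████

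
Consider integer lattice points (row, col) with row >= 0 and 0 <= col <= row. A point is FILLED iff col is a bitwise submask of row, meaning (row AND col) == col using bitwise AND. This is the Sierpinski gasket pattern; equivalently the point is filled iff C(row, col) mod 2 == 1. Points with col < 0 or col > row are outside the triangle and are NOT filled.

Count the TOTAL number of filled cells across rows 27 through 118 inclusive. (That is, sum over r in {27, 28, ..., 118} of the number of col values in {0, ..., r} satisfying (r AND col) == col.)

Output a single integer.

Answer: 1536

Derivation:
r27=11011 pc4: +16 =16
r28=11100 pc3: +8 =24
r29=11101 pc4: +16 =40
r30=11110 pc4: +16 =56
r31=11111 pc5: +32 =88
r32=100000 pc1: +2 =90
r33=100001 pc2: +4 =94
r34=100010 pc2: +4 =98
r35=100011 pc3: +8 =106
r36=100100 pc2: +4 =110
r37=100101 pc3: +8 =118
r38=100110 pc3: +8 =126
r39=100111 pc4: +16 =142
r40=101000 pc2: +4 =146
r41=101001 pc3: +8 =154
r42=101010 pc3: +8 =162
r43=101011 pc4: +16 =178
r44=101100 pc3: +8 =186
r45=101101 pc4: +16 =202
r46=101110 pc4: +16 =218
r47=101111 pc5: +32 =250
r48=110000 pc2: +4 =254
r49=110001 pc3: +8 =262
r50=110010 pc3: +8 =270
r51=110011 pc4: +16 =286
r52=110100 pc3: +8 =294
r53=110101 pc4: +16 =310
r54=110110 pc4: +16 =326
r55=110111 pc5: +32 =358
r56=111000 pc3: +8 =366
r57=111001 pc4: +16 =382
r58=111010 pc4: +16 =398
r59=111011 pc5: +32 =430
r60=111100 pc4: +16 =446
r61=111101 pc5: +32 =478
r62=111110 pc5: +32 =510
r63=111111 pc6: +64 =574
r64=1000000 pc1: +2 =576
r65=1000001 pc2: +4 =580
r66=1000010 pc2: +4 =584
r67=1000011 pc3: +8 =592
r68=1000100 pc2: +4 =596
r69=1000101 pc3: +8 =604
r70=1000110 pc3: +8 =612
r71=1000111 pc4: +16 =628
r72=1001000 pc2: +4 =632
r73=1001001 pc3: +8 =640
r74=1001010 pc3: +8 =648
r75=1001011 pc4: +16 =664
r76=1001100 pc3: +8 =672
r77=1001101 pc4: +16 =688
r78=1001110 pc4: +16 =704
r79=1001111 pc5: +32 =736
r80=1010000 pc2: +4 =740
r81=1010001 pc3: +8 =748
r82=1010010 pc3: +8 =756
r83=1010011 pc4: +16 =772
r84=1010100 pc3: +8 =780
r85=1010101 pc4: +16 =796
r86=1010110 pc4: +16 =812
r87=1010111 pc5: +32 =844
r88=1011000 pc3: +8 =852
r89=1011001 pc4: +16 =868
r90=1011010 pc4: +16 =884
r91=1011011 pc5: +32 =916
r92=1011100 pc4: +16 =932
r93=1011101 pc5: +32 =964
r94=1011110 pc5: +32 =996
r95=1011111 pc6: +64 =1060
r96=1100000 pc2: +4 =1064
r97=1100001 pc3: +8 =1072
r98=1100010 pc3: +8 =1080
r99=1100011 pc4: +16 =1096
r100=1100100 pc3: +8 =1104
r101=1100101 pc4: +16 =1120
r102=1100110 pc4: +16 =1136
r103=1100111 pc5: +32 =1168
r104=1101000 pc3: +8 =1176
r105=1101001 pc4: +16 =1192
r106=1101010 pc4: +16 =1208
r107=1101011 pc5: +32 =1240
r108=1101100 pc4: +16 =1256
r109=1101101 pc5: +32 =1288
r110=1101110 pc5: +32 =1320
r111=1101111 pc6: +64 =1384
r112=1110000 pc3: +8 =1392
r113=1110001 pc4: +16 =1408
r114=1110010 pc4: +16 =1424
r115=1110011 pc5: +32 =1456
r116=1110100 pc4: +16 =1472
r117=1110101 pc5: +32 =1504
r118=1110110 pc5: +32 =1536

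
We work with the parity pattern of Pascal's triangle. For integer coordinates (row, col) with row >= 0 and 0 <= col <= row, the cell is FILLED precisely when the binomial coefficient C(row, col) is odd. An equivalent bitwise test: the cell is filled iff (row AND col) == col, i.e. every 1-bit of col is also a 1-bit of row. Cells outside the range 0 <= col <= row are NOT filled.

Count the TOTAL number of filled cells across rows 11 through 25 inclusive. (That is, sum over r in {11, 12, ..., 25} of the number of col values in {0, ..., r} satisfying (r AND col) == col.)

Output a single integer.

r11=1011 pc3: +8 =8
r12=1100 pc2: +4 =12
r13=1101 pc3: +8 =20
r14=1110 pc3: +8 =28
r15=1111 pc4: +16 =44
r16=10000 pc1: +2 =46
r17=10001 pc2: +4 =50
r18=10010 pc2: +4 =54
r19=10011 pc3: +8 =62
r20=10100 pc2: +4 =66
r21=10101 pc3: +8 =74
r22=10110 pc3: +8 =82
r23=10111 pc4: +16 =98
r24=11000 pc2: +4 =102
r25=11001 pc3: +8 =110

Answer: 110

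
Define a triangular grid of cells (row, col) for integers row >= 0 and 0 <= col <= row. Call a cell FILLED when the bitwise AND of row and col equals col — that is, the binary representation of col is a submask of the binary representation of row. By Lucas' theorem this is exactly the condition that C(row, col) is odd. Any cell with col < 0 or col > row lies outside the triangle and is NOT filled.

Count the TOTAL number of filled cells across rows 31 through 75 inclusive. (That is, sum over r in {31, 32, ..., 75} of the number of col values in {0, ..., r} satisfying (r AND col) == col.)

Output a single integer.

r31=11111 pc5: +32 =32
r32=100000 pc1: +2 =34
r33=100001 pc2: +4 =38
r34=100010 pc2: +4 =42
r35=100011 pc3: +8 =50
r36=100100 pc2: +4 =54
r37=100101 pc3: +8 =62
r38=100110 pc3: +8 =70
r39=100111 pc4: +16 =86
r40=101000 pc2: +4 =90
r41=101001 pc3: +8 =98
r42=101010 pc3: +8 =106
r43=101011 pc4: +16 =122
r44=101100 pc3: +8 =130
r45=101101 pc4: +16 =146
r46=101110 pc4: +16 =162
r47=101111 pc5: +32 =194
r48=110000 pc2: +4 =198
r49=110001 pc3: +8 =206
r50=110010 pc3: +8 =214
r51=110011 pc4: +16 =230
r52=110100 pc3: +8 =238
r53=110101 pc4: +16 =254
r54=110110 pc4: +16 =270
r55=110111 pc5: +32 =302
r56=111000 pc3: +8 =310
r57=111001 pc4: +16 =326
r58=111010 pc4: +16 =342
r59=111011 pc5: +32 =374
r60=111100 pc4: +16 =390
r61=111101 pc5: +32 =422
r62=111110 pc5: +32 =454
r63=111111 pc6: +64 =518
r64=1000000 pc1: +2 =520
r65=1000001 pc2: +4 =524
r66=1000010 pc2: +4 =528
r67=1000011 pc3: +8 =536
r68=1000100 pc2: +4 =540
r69=1000101 pc3: +8 =548
r70=1000110 pc3: +8 =556
r71=1000111 pc4: +16 =572
r72=1001000 pc2: +4 =576
r73=1001001 pc3: +8 =584
r74=1001010 pc3: +8 =592
r75=1001011 pc4: +16 =608

Answer: 608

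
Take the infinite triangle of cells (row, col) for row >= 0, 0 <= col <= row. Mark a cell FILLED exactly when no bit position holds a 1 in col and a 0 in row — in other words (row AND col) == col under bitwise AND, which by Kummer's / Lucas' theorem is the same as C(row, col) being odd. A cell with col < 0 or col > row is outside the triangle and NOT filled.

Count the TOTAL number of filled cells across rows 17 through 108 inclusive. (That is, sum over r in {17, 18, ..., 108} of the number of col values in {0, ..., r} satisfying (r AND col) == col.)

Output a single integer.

Answer: 1328

Derivation:
r17=10001 pc2: +4 =4
r18=10010 pc2: +4 =8
r19=10011 pc3: +8 =16
r20=10100 pc2: +4 =20
r21=10101 pc3: +8 =28
r22=10110 pc3: +8 =36
r23=10111 pc4: +16 =52
r24=11000 pc2: +4 =56
r25=11001 pc3: +8 =64
r26=11010 pc3: +8 =72
r27=11011 pc4: +16 =88
r28=11100 pc3: +8 =96
r29=11101 pc4: +16 =112
r30=11110 pc4: +16 =128
r31=11111 pc5: +32 =160
r32=100000 pc1: +2 =162
r33=100001 pc2: +4 =166
r34=100010 pc2: +4 =170
r35=100011 pc3: +8 =178
r36=100100 pc2: +4 =182
r37=100101 pc3: +8 =190
r38=100110 pc3: +8 =198
r39=100111 pc4: +16 =214
r40=101000 pc2: +4 =218
r41=101001 pc3: +8 =226
r42=101010 pc3: +8 =234
r43=101011 pc4: +16 =250
r44=101100 pc3: +8 =258
r45=101101 pc4: +16 =274
r46=101110 pc4: +16 =290
r47=101111 pc5: +32 =322
r48=110000 pc2: +4 =326
r49=110001 pc3: +8 =334
r50=110010 pc3: +8 =342
r51=110011 pc4: +16 =358
r52=110100 pc3: +8 =366
r53=110101 pc4: +16 =382
r54=110110 pc4: +16 =398
r55=110111 pc5: +32 =430
r56=111000 pc3: +8 =438
r57=111001 pc4: +16 =454
r58=111010 pc4: +16 =470
r59=111011 pc5: +32 =502
r60=111100 pc4: +16 =518
r61=111101 pc5: +32 =550
r62=111110 pc5: +32 =582
r63=111111 pc6: +64 =646
r64=1000000 pc1: +2 =648
r65=1000001 pc2: +4 =652
r66=1000010 pc2: +4 =656
r67=1000011 pc3: +8 =664
r68=1000100 pc2: +4 =668
r69=1000101 pc3: +8 =676
r70=1000110 pc3: +8 =684
r71=1000111 pc4: +16 =700
r72=1001000 pc2: +4 =704
r73=1001001 pc3: +8 =712
r74=1001010 pc3: +8 =720
r75=1001011 pc4: +16 =736
r76=1001100 pc3: +8 =744
r77=1001101 pc4: +16 =760
r78=1001110 pc4: +16 =776
r79=1001111 pc5: +32 =808
r80=1010000 pc2: +4 =812
r81=1010001 pc3: +8 =820
r82=1010010 pc3: +8 =828
r83=1010011 pc4: +16 =844
r84=1010100 pc3: +8 =852
r85=1010101 pc4: +16 =868
r86=1010110 pc4: +16 =884
r87=1010111 pc5: +32 =916
r88=1011000 pc3: +8 =924
r89=1011001 pc4: +16 =940
r90=1011010 pc4: +16 =956
r91=1011011 pc5: +32 =988
r92=1011100 pc4: +16 =1004
r93=1011101 pc5: +32 =1036
r94=1011110 pc5: +32 =1068
r95=1011111 pc6: +64 =1132
r96=1100000 pc2: +4 =1136
r97=1100001 pc3: +8 =1144
r98=1100010 pc3: +8 =1152
r99=1100011 pc4: +16 =1168
r100=1100100 pc3: +8 =1176
r101=1100101 pc4: +16 =1192
r102=1100110 pc4: +16 =1208
r103=1100111 pc5: +32 =1240
r104=1101000 pc3: +8 =1248
r105=1101001 pc4: +16 =1264
r106=1101010 pc4: +16 =1280
r107=1101011 pc5: +32 =1312
r108=1101100 pc4: +16 =1328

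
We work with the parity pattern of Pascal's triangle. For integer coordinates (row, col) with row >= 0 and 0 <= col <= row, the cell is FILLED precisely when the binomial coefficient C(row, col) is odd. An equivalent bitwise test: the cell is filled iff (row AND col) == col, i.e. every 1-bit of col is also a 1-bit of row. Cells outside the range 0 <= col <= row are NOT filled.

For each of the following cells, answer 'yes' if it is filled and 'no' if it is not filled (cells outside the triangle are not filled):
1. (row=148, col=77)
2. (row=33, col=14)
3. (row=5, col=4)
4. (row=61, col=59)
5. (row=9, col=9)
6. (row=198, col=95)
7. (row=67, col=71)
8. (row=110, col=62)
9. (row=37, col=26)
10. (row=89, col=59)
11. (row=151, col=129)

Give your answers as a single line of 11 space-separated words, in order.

Answer: no no yes no yes no no no no no yes

Derivation:
(148,77): row=0b10010100, col=0b1001101, row AND col = 0b100 = 4; 4 != 77 -> empty
(33,14): row=0b100001, col=0b1110, row AND col = 0b0 = 0; 0 != 14 -> empty
(5,4): row=0b101, col=0b100, row AND col = 0b100 = 4; 4 == 4 -> filled
(61,59): row=0b111101, col=0b111011, row AND col = 0b111001 = 57; 57 != 59 -> empty
(9,9): row=0b1001, col=0b1001, row AND col = 0b1001 = 9; 9 == 9 -> filled
(198,95): row=0b11000110, col=0b1011111, row AND col = 0b1000110 = 70; 70 != 95 -> empty
(67,71): col outside [0, 67] -> not filled
(110,62): row=0b1101110, col=0b111110, row AND col = 0b101110 = 46; 46 != 62 -> empty
(37,26): row=0b100101, col=0b11010, row AND col = 0b0 = 0; 0 != 26 -> empty
(89,59): row=0b1011001, col=0b111011, row AND col = 0b11001 = 25; 25 != 59 -> empty
(151,129): row=0b10010111, col=0b10000001, row AND col = 0b10000001 = 129; 129 == 129 -> filled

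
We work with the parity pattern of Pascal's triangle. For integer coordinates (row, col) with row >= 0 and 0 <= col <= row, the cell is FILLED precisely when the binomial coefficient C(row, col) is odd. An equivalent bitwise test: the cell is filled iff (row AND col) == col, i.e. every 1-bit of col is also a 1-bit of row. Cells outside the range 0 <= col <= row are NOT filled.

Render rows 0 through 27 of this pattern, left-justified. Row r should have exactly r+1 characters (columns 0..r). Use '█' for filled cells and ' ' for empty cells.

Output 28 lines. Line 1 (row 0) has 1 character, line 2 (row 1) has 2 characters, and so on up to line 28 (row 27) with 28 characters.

r0=0: █
r1=1: ██
r2=10: █ █
r3=11: ████
r4=100: █   █
r5=101: ██  ██
r6=110: █ █ █ █
r7=111: ████████
r8=1000: █       █
r9=1001: ██      ██
r10=1010: █ █     █ █
r11=1011: ████    ████
r12=1100: █   █   █   █
r13=1101: ██  ██  ██  ██
r14=1110: █ █ █ █ █ █ █ █
r15=1111: ████████████████
r16=10000: █               █
r17=10001: ██              ██
r18=10010: █ █             █ █
r19=10011: ████            ████
r20=10100: █   █           █   █
r21=10101: ██  ██          ██  ██
r22=10110: █ █ █ █         █ █ █ █
r23=10111: ████████        ████████
r24=11000: █       █       █       █
r25=11001: ██      ██      ██      ██
r26=11010: █ █     █ █     █ █     █ █
r27=11011: ████    ████    ████    ████

Answer: █
██
█ █
████
█   █
██  ██
█ █ █ █
████████
█       █
██      ██
█ █     █ █
████    ████
█   █   █   █
██  ██  ██  ██
█ █ █ █ █ █ █ █
████████████████
█               █
██              ██
█ █             █ █
████            ████
█   █           █   █
██  ██          ██  ██
█ █ █ █         █ █ █ █
████████        ████████
█       █       █       █
██      ██      ██      ██
█ █     █ █     █ █     █ █
████    ████    ████    ████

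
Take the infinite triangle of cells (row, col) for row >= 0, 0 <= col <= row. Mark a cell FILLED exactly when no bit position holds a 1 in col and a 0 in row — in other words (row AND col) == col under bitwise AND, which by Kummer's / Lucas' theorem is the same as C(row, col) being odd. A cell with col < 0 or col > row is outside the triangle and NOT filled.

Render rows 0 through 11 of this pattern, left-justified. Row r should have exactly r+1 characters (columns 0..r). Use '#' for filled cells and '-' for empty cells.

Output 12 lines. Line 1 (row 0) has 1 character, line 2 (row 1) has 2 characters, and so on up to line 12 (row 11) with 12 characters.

Answer: #
##
#-#
####
#---#
##--##
#-#-#-#
########
#-------#
##------##
#-#-----#-#
####----####

Derivation:
r0=0: #
r1=1: ##
r2=10: #-#
r3=11: ####
r4=100: #---#
r5=101: ##--##
r6=110: #-#-#-#
r7=111: ########
r8=1000: #-------#
r9=1001: ##------##
r10=1010: #-#-----#-#
r11=1011: ####----####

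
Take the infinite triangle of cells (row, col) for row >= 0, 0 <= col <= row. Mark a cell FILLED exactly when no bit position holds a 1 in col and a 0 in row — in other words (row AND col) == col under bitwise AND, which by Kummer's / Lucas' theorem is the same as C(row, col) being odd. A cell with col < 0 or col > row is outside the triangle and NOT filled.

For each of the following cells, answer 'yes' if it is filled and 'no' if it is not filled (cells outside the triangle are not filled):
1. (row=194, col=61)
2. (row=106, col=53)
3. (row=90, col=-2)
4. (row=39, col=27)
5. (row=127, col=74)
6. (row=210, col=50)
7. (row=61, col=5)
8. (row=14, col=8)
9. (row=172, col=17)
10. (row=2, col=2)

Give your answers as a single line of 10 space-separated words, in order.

(194,61): row=0b11000010, col=0b111101, row AND col = 0b0 = 0; 0 != 61 -> empty
(106,53): row=0b1101010, col=0b110101, row AND col = 0b100000 = 32; 32 != 53 -> empty
(90,-2): col outside [0, 90] -> not filled
(39,27): row=0b100111, col=0b11011, row AND col = 0b11 = 3; 3 != 27 -> empty
(127,74): row=0b1111111, col=0b1001010, row AND col = 0b1001010 = 74; 74 == 74 -> filled
(210,50): row=0b11010010, col=0b110010, row AND col = 0b10010 = 18; 18 != 50 -> empty
(61,5): row=0b111101, col=0b101, row AND col = 0b101 = 5; 5 == 5 -> filled
(14,8): row=0b1110, col=0b1000, row AND col = 0b1000 = 8; 8 == 8 -> filled
(172,17): row=0b10101100, col=0b10001, row AND col = 0b0 = 0; 0 != 17 -> empty
(2,2): row=0b10, col=0b10, row AND col = 0b10 = 2; 2 == 2 -> filled

Answer: no no no no yes no yes yes no yes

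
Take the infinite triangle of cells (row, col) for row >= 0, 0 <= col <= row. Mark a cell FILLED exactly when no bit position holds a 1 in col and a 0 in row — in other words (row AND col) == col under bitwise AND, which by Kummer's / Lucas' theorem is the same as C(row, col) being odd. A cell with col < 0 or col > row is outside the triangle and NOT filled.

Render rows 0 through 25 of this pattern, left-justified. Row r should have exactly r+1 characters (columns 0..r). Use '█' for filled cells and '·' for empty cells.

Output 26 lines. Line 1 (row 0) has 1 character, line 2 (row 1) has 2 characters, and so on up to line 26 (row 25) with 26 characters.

r0=0: █
r1=1: ██
r2=10: █·█
r3=11: ████
r4=100: █···█
r5=101: ██··██
r6=110: █·█·█·█
r7=111: ████████
r8=1000: █·······█
r9=1001: ██······██
r10=1010: █·█·····█·█
r11=1011: ████····████
r12=1100: █···█···█···█
r13=1101: ██··██··██··██
r14=1110: █·█·█·█·█·█·█·█
r15=1111: ████████████████
r16=10000: █···············█
r17=10001: ██··············██
r18=10010: █·█·············█·█
r19=10011: ████············████
r20=10100: █···█···········█···█
r21=10101: ██··██··········██··██
r22=10110: █·█·█·█·········█·█·█·█
r23=10111: ████████········████████
r24=11000: █·······█·······█·······█
r25=11001: ██······██······██······██

Answer: █
██
█·█
████
█···█
██··██
█·█·█·█
████████
█·······█
██······██
█·█·····█·█
████····████
█···█···█···█
██··██··██··██
█·█·█·█·█·█·█·█
████████████████
█···············█
██··············██
█·█·············█·█
████············████
█···█···········█···█
██··██··········██··██
█·█·█·█·········█·█·█·█
████████········████████
█·······█·······█·······█
██······██······██······██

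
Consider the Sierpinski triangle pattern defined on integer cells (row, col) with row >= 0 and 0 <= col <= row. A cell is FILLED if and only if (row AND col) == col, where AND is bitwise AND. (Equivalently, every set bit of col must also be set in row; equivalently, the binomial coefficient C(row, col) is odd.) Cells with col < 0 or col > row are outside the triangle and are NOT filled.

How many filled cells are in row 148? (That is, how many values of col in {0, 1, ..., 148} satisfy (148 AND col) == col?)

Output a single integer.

148 in binary = 10010100
popcount(148) = number of 1-bits in 10010100 = 3
A col c satisfies (148 AND c) == c iff every set bit of c is also set in 148; each of the 3 set bits of 148 can independently be on or off in c.
count = 2^3 = 8

Answer: 8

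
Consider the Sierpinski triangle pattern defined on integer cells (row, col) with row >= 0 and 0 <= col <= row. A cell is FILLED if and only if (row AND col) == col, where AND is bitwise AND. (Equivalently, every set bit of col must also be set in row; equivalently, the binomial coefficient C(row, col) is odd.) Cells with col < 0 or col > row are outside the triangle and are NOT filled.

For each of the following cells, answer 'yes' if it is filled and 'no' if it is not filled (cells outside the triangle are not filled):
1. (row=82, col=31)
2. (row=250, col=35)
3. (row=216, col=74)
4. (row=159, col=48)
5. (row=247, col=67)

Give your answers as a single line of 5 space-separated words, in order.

(82,31): row=0b1010010, col=0b11111, row AND col = 0b10010 = 18; 18 != 31 -> empty
(250,35): row=0b11111010, col=0b100011, row AND col = 0b100010 = 34; 34 != 35 -> empty
(216,74): row=0b11011000, col=0b1001010, row AND col = 0b1001000 = 72; 72 != 74 -> empty
(159,48): row=0b10011111, col=0b110000, row AND col = 0b10000 = 16; 16 != 48 -> empty
(247,67): row=0b11110111, col=0b1000011, row AND col = 0b1000011 = 67; 67 == 67 -> filled

Answer: no no no no yes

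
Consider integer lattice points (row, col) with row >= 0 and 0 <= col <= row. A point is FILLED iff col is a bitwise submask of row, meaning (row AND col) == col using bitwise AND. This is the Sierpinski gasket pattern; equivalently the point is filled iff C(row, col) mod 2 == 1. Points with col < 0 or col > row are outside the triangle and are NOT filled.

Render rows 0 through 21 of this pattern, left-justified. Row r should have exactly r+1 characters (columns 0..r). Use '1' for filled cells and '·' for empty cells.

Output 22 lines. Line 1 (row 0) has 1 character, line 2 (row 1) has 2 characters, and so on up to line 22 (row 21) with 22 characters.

Answer: 1
11
1·1
1111
1···1
11··11
1·1·1·1
11111111
1·······1
11······11
1·1·····1·1
1111····1111
1···1···1···1
11··11··11··11
1·1·1·1·1·1·1·1
1111111111111111
1···············1
11··············11
1·1·············1·1
1111············1111
1···1···········1···1
11··11··········11··11

Derivation:
r0=0: 1
r1=1: 11
r2=10: 1·1
r3=11: 1111
r4=100: 1···1
r5=101: 11··11
r6=110: 1·1·1·1
r7=111: 11111111
r8=1000: 1·······1
r9=1001: 11······11
r10=1010: 1·1·····1·1
r11=1011: 1111····1111
r12=1100: 1···1···1···1
r13=1101: 11··11··11··11
r14=1110: 1·1·1·1·1·1·1·1
r15=1111: 1111111111111111
r16=10000: 1···············1
r17=10001: 11··············11
r18=10010: 1·1·············1·1
r19=10011: 1111············1111
r20=10100: 1···1···········1···1
r21=10101: 11··11··········11··11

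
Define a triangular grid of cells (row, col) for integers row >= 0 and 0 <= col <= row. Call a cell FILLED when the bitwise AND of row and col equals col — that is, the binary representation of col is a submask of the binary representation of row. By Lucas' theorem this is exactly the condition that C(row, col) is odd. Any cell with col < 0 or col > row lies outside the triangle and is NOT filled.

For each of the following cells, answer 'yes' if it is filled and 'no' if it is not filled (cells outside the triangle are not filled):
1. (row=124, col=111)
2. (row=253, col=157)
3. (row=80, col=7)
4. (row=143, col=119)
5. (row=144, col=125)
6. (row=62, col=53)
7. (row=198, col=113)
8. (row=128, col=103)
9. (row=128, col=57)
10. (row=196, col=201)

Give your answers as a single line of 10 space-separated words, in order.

Answer: no yes no no no no no no no no

Derivation:
(124,111): row=0b1111100, col=0b1101111, row AND col = 0b1101100 = 108; 108 != 111 -> empty
(253,157): row=0b11111101, col=0b10011101, row AND col = 0b10011101 = 157; 157 == 157 -> filled
(80,7): row=0b1010000, col=0b111, row AND col = 0b0 = 0; 0 != 7 -> empty
(143,119): row=0b10001111, col=0b1110111, row AND col = 0b111 = 7; 7 != 119 -> empty
(144,125): row=0b10010000, col=0b1111101, row AND col = 0b10000 = 16; 16 != 125 -> empty
(62,53): row=0b111110, col=0b110101, row AND col = 0b110100 = 52; 52 != 53 -> empty
(198,113): row=0b11000110, col=0b1110001, row AND col = 0b1000000 = 64; 64 != 113 -> empty
(128,103): row=0b10000000, col=0b1100111, row AND col = 0b0 = 0; 0 != 103 -> empty
(128,57): row=0b10000000, col=0b111001, row AND col = 0b0 = 0; 0 != 57 -> empty
(196,201): col outside [0, 196] -> not filled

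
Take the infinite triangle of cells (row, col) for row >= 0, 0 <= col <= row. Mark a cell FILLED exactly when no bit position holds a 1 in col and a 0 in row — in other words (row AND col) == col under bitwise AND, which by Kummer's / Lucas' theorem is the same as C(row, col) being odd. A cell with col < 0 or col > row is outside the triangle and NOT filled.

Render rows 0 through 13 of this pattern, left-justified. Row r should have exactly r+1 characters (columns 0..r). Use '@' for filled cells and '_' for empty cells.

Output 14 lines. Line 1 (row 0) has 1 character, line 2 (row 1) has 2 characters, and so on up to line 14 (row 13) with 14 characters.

r0=0: @
r1=1: @@
r2=10: @_@
r3=11: @@@@
r4=100: @___@
r5=101: @@__@@
r6=110: @_@_@_@
r7=111: @@@@@@@@
r8=1000: @_______@
r9=1001: @@______@@
r10=1010: @_@_____@_@
r11=1011: @@@@____@@@@
r12=1100: @___@___@___@
r13=1101: @@__@@__@@__@@

Answer: @
@@
@_@
@@@@
@___@
@@__@@
@_@_@_@
@@@@@@@@
@_______@
@@______@@
@_@_____@_@
@@@@____@@@@
@___@___@___@
@@__@@__@@__@@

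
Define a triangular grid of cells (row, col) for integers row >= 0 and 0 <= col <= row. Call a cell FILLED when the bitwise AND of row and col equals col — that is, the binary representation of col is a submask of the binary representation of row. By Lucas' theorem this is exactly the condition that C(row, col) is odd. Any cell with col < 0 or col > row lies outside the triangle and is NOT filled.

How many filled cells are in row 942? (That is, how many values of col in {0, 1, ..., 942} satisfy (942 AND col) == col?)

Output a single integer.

942 in binary = 1110101110
popcount(942) = number of 1-bits in 1110101110 = 7
A col c satisfies (942 AND c) == c iff every set bit of c is also set in 942; each of the 7 set bits of 942 can independently be on or off in c.
count = 2^7 = 128

Answer: 128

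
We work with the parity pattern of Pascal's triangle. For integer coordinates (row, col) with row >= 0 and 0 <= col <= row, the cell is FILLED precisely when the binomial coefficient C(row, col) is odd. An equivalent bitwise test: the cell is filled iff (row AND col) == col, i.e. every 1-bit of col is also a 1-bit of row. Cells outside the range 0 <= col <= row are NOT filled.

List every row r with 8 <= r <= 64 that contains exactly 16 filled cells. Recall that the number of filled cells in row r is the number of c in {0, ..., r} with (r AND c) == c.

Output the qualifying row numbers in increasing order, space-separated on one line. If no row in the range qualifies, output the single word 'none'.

Row r has 2^popcount(r) filled cells, so we need popcount(r) = log2(16) = 4.
Scan r = 8..64 and keep those with exactly 4 one-bits:
r=8=1000 popcount=1 -> skip
r=9=1001 popcount=2 -> skip
r=10=1010 popcount=2 -> skip
r=11=1011 popcount=3 -> skip
r=12=1100 popcount=2 -> skip
r=13=1101 popcount=3 -> skip
r=14=1110 popcount=3 -> skip
r=15=1111 popcount=4 -> KEEP
r=16=10000 popcount=1 -> skip
r=17=10001 popcount=2 -> skip
r=18=10010 popcount=2 -> skip
r=19=10011 popcount=3 -> skip
r=20=10100 popcount=2 -> skip
r=21=10101 popcount=3 -> skip
r=22=10110 popcount=3 -> skip
r=23=10111 popcount=4 -> KEEP
r=24=11000 popcount=2 -> skip
r=25=11001 popcount=3 -> skip
r=26=11010 popcount=3 -> skip
r=27=11011 popcount=4 -> KEEP
r=28=11100 popcount=3 -> skip
r=29=11101 popcount=4 -> KEEP
r=30=11110 popcount=4 -> KEEP
r=31=11111 popcount=5 -> skip
r=32=100000 popcount=1 -> skip
r=33=100001 popcount=2 -> skip
r=34=100010 popcount=2 -> skip
r=35=100011 popcount=3 -> skip
r=36=100100 popcount=2 -> skip
r=37=100101 popcount=3 -> skip
r=38=100110 popcount=3 -> skip
r=39=100111 popcount=4 -> KEEP
r=40=101000 popcount=2 -> skip
r=41=101001 popcount=3 -> skip
r=42=101010 popcount=3 -> skip
r=43=101011 popcount=4 -> KEEP
r=44=101100 popcount=3 -> skip
r=45=101101 popcount=4 -> KEEP
r=46=101110 popcount=4 -> KEEP
r=47=101111 popcount=5 -> skip
r=48=110000 popcount=2 -> skip
r=49=110001 popcount=3 -> skip
r=50=110010 popcount=3 -> skip
r=51=110011 popcount=4 -> KEEP
r=52=110100 popcount=3 -> skip
r=53=110101 popcount=4 -> KEEP
r=54=110110 popcount=4 -> KEEP
r=55=110111 popcount=5 -> skip
r=56=111000 popcount=3 -> skip
r=57=111001 popcount=4 -> KEEP
r=58=111010 popcount=4 -> KEEP
r=59=111011 popcount=5 -> skip
r=60=111100 popcount=4 -> KEEP
r=61=111101 popcount=5 -> skip
r=62=111110 popcount=5 -> skip
r=63=111111 popcount=6 -> skip
r=64=1000000 popcount=1 -> skip
Kept rows: 15 23 27 29 30 39 43 45 46 51 53 54 57 58 60

Answer: 15 23 27 29 30 39 43 45 46 51 53 54 57 58 60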